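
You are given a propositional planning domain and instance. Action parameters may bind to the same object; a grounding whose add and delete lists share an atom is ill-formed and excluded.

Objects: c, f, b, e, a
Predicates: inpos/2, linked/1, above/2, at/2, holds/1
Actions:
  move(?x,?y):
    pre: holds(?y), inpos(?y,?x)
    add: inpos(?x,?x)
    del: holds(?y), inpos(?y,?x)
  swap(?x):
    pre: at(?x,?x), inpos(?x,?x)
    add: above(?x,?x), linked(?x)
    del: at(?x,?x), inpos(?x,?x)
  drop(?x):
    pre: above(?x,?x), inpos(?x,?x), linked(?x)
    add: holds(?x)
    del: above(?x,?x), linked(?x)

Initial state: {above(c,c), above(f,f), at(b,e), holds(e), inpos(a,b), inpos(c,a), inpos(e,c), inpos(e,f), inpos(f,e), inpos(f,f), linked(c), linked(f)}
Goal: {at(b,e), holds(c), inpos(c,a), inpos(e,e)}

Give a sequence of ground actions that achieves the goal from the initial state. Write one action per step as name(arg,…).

move(c,e); drop(c); drop(f); move(e,f)

1. move(c,e)  →  {above(c,c), above(f,f), at(b,e), inpos(a,b), inpos(c,a), inpos(c,c), inpos(e,f), inpos(f,e), inpos(f,f), linked(c), linked(f)}
2. drop(c)  →  {above(f,f), at(b,e), holds(c), inpos(a,b), inpos(c,a), inpos(c,c), inpos(e,f), inpos(f,e), inpos(f,f), linked(f)}
3. drop(f)  →  {at(b,e), holds(c), holds(f), inpos(a,b), inpos(c,a), inpos(c,c), inpos(e,f), inpos(f,e), inpos(f,f)}
4. move(e,f)  →  {at(b,e), holds(c), inpos(a,b), inpos(c,a), inpos(c,c), inpos(e,e), inpos(e,f), inpos(f,f)}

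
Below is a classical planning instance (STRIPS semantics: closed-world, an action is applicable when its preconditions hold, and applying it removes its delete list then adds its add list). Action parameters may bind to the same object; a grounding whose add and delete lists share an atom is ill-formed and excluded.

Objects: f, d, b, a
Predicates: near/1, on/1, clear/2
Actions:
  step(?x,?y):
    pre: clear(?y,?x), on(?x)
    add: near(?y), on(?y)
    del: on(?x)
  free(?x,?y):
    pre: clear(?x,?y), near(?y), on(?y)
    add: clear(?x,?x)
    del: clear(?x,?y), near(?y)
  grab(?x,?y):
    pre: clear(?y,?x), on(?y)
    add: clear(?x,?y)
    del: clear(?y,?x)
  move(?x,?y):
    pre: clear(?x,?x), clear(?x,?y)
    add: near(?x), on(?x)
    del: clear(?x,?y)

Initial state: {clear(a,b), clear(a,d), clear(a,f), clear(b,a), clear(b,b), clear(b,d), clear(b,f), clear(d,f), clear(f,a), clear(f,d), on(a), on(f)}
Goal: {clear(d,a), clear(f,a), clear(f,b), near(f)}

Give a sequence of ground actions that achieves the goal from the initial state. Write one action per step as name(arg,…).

step(f,b); grab(f,b); step(b,f); grab(d,a)

1. step(f,b)  →  {clear(a,b), clear(a,d), clear(a,f), clear(b,a), clear(b,b), clear(b,d), clear(b,f), clear(d,f), clear(f,a), clear(f,d), near(b), on(a), on(b)}
2. grab(f,b)  →  {clear(a,b), clear(a,d), clear(a,f), clear(b,a), clear(b,b), clear(b,d), clear(d,f), clear(f,a), clear(f,b), clear(f,d), near(b), on(a), on(b)}
3. step(b,f)  →  {clear(a,b), clear(a,d), clear(a,f), clear(b,a), clear(b,b), clear(b,d), clear(d,f), clear(f,a), clear(f,b), clear(f,d), near(b), near(f), on(a), on(f)}
4. grab(d,a)  →  {clear(a,b), clear(a,f), clear(b,a), clear(b,b), clear(b,d), clear(d,a), clear(d,f), clear(f,a), clear(f,b), clear(f,d), near(b), near(f), on(a), on(f)}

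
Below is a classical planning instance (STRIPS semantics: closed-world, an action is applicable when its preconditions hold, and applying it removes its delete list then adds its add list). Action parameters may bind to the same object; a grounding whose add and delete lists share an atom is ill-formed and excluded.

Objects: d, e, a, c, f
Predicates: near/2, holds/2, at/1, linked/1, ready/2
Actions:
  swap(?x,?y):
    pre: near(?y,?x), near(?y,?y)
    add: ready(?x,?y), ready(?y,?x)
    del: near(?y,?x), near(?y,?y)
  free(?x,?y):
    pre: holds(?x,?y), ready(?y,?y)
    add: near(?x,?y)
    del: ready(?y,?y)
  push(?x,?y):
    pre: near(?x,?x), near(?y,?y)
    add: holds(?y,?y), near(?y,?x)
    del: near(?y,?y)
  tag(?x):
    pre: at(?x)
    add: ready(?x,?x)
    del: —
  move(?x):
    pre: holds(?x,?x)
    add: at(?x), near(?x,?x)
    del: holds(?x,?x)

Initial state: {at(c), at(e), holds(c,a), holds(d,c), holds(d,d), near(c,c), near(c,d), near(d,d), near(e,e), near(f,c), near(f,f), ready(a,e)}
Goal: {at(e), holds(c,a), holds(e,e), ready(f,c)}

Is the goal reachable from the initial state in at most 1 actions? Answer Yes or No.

1. swap(c,f)  →  {at(c), at(e), holds(c,a), holds(d,c), holds(d,d), near(c,c), near(c,d), near(d,d), near(e,e), ready(a,e), ready(c,f), ready(f,c)}
2. push(d,e)  →  {at(c), at(e), holds(c,a), holds(d,c), holds(d,d), holds(e,e), near(c,c), near(c,d), near(d,d), near(e,d), ready(a,e), ready(c,f), ready(f,c)}
optimal plan length = 2; 2 > 1

No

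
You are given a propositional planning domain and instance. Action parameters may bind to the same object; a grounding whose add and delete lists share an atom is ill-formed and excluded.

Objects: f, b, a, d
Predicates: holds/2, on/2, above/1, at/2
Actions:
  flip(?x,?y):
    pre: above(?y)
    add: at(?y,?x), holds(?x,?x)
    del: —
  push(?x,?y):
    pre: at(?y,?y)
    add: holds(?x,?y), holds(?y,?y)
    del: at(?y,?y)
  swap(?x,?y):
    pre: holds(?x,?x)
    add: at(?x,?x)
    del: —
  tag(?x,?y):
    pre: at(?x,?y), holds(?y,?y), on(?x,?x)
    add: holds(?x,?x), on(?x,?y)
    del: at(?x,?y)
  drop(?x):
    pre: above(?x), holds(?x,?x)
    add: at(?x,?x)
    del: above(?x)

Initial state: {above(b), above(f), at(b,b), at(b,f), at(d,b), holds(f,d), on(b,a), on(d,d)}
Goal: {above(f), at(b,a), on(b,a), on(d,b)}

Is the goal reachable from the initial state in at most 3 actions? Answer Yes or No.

1. flip(b,f)  →  {above(b), above(f), at(b,b), at(b,f), at(d,b), at(f,b), holds(b,b), holds(f,d), on(b,a), on(d,d)}
2. flip(a,b)  →  {above(b), above(f), at(b,a), at(b,b), at(b,f), at(d,b), at(f,b), holds(a,a), holds(b,b), holds(f,d), on(b,a), on(d,d)}
3. tag(d,b)  →  {above(b), above(f), at(b,a), at(b,b), at(b,f), at(f,b), holds(a,a), holds(b,b), holds(d,d), holds(f,d), on(b,a), on(d,b), on(d,d)}
optimal plan length = 3; 3 ≤ 3

Yes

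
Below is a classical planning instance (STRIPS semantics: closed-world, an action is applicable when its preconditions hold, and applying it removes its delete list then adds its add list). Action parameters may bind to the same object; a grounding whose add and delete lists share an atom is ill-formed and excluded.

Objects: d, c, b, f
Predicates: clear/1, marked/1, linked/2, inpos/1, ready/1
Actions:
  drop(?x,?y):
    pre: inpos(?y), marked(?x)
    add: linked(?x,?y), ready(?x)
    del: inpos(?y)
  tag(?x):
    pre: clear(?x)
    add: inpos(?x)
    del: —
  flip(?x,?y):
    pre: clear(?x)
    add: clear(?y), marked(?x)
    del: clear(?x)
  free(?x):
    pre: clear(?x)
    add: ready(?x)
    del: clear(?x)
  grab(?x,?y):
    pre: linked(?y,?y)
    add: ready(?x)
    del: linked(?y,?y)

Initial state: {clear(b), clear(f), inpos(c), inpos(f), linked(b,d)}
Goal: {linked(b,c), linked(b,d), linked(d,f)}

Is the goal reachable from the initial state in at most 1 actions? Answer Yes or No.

1. flip(b,d)  →  {clear(d), clear(f), inpos(c), inpos(f), linked(b,d), marked(b)}
2. drop(b,c)  →  {clear(d), clear(f), inpos(f), linked(b,c), linked(b,d), marked(b), ready(b)}
3. flip(d,c)  →  {clear(c), clear(f), inpos(f), linked(b,c), linked(b,d), marked(b), marked(d), ready(b)}
4. drop(d,f)  →  {clear(c), clear(f), linked(b,c), linked(b,d), linked(d,f), marked(b), marked(d), ready(b), ready(d)}
optimal plan length = 4; 4 > 1

No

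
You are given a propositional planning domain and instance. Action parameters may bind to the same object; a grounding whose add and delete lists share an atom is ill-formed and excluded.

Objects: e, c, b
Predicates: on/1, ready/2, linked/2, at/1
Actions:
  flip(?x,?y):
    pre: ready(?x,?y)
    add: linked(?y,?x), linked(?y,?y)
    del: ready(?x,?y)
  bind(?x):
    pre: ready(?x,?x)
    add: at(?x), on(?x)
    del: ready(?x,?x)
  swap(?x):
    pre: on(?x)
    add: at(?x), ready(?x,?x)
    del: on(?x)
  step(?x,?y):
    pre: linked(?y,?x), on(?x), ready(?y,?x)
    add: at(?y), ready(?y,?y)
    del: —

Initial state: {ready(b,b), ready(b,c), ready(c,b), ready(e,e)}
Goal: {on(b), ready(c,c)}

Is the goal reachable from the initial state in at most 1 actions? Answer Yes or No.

No

1. flip(b,c)  →  {linked(c,b), linked(c,c), ready(b,b), ready(c,b), ready(e,e)}
2. bind(b)  →  {at(b), linked(c,b), linked(c,c), on(b), ready(c,b), ready(e,e)}
3. step(b,c)  →  {at(b), at(c), linked(c,b), linked(c,c), on(b), ready(c,b), ready(c,c), ready(e,e)}
optimal plan length = 3; 3 > 1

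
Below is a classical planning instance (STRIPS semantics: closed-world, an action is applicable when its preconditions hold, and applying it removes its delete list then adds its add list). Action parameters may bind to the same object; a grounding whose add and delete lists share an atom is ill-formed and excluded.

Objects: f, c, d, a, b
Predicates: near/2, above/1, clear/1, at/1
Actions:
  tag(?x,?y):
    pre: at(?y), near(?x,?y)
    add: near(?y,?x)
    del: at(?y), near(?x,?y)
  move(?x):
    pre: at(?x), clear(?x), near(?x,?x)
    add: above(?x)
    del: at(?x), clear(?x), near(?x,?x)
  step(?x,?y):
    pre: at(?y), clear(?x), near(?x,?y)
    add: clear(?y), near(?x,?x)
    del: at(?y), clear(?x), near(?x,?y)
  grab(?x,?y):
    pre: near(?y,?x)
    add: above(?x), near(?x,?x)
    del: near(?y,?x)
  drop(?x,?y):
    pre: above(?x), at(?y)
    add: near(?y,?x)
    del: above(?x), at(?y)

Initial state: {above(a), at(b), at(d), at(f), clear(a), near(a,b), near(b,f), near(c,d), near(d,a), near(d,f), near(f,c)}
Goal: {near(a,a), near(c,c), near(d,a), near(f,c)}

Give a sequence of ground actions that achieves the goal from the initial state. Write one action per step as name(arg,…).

tag(c,d); step(a,b); grab(c,d)

1. tag(c,d)  →  {above(a), at(b), at(f), clear(a), near(a,b), near(b,f), near(d,a), near(d,c), near(d,f), near(f,c)}
2. step(a,b)  →  {above(a), at(f), clear(b), near(a,a), near(b,f), near(d,a), near(d,c), near(d,f), near(f,c)}
3. grab(c,d)  →  {above(a), above(c), at(f), clear(b), near(a,a), near(b,f), near(c,c), near(d,a), near(d,f), near(f,c)}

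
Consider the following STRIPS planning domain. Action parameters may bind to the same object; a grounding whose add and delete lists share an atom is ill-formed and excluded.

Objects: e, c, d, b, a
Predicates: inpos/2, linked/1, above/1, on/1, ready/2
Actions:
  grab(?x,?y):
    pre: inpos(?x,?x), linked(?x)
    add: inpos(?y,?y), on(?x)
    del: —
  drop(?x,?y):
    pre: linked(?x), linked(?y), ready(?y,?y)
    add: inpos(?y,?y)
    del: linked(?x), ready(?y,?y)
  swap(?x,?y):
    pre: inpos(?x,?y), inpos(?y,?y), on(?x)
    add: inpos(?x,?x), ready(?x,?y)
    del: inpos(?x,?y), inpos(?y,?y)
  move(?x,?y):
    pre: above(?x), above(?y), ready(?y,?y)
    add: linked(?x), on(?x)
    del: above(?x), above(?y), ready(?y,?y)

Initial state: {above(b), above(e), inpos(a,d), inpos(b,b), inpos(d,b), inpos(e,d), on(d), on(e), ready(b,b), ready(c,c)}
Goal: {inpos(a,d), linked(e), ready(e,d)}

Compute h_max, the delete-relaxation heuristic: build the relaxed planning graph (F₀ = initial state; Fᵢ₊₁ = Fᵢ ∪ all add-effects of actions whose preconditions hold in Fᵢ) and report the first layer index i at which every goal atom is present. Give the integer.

2

F0 = init (10 atoms)
F1 = F0 ∪ {inpos(d,d), linked(b), linked(e), on(b), ready(d,b)}  (15 atoms)
F2 = F1 ∪ {inpos(a,a), inpos(c,c), inpos(e,e), ready(e,d)}  (19 atoms)
goal ⊆ F2  ⇒  h_max = 2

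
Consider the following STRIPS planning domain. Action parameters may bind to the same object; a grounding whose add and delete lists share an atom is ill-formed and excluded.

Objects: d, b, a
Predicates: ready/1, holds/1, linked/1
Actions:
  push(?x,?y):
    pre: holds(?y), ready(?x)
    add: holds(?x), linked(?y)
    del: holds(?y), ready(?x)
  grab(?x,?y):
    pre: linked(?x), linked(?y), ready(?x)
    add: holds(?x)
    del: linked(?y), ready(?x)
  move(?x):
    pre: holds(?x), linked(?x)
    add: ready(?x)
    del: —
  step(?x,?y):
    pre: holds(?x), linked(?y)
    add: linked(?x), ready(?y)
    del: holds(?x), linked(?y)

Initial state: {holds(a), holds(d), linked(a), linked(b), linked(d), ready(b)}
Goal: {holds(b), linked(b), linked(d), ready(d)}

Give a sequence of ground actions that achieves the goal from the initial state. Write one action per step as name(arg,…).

1. push(b,a)  →  {holds(b), holds(d), linked(a), linked(b), linked(d)}
2. move(d)  →  {holds(b), holds(d), linked(a), linked(b), linked(d), ready(d)}

push(b,a); move(d)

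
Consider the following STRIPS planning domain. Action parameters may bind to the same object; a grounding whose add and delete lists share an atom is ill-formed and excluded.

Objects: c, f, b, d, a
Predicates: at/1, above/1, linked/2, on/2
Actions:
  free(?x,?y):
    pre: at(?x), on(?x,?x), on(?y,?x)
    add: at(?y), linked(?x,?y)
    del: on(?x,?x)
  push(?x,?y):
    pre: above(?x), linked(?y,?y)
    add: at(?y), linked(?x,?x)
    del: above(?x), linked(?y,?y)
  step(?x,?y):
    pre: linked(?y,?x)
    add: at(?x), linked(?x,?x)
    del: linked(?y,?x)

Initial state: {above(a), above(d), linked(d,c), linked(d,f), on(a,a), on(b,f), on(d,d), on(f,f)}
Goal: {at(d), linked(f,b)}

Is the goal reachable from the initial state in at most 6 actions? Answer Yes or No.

Yes

1. step(f,d)  →  {above(a), above(d), at(f), linked(d,c), linked(f,f), on(a,a), on(b,f), on(d,d), on(f,f)}
2. free(f,b)  →  {above(a), above(d), at(b), at(f), linked(d,c), linked(f,b), linked(f,f), on(a,a), on(b,f), on(d,d)}
3. push(d,f)  →  {above(a), at(b), at(f), linked(d,c), linked(d,d), linked(f,b), on(a,a), on(b,f), on(d,d)}
4. push(a,d)  →  {at(b), at(d), at(f), linked(a,a), linked(d,c), linked(f,b), on(a,a), on(b,f), on(d,d)}
optimal plan length = 4; 4 ≤ 6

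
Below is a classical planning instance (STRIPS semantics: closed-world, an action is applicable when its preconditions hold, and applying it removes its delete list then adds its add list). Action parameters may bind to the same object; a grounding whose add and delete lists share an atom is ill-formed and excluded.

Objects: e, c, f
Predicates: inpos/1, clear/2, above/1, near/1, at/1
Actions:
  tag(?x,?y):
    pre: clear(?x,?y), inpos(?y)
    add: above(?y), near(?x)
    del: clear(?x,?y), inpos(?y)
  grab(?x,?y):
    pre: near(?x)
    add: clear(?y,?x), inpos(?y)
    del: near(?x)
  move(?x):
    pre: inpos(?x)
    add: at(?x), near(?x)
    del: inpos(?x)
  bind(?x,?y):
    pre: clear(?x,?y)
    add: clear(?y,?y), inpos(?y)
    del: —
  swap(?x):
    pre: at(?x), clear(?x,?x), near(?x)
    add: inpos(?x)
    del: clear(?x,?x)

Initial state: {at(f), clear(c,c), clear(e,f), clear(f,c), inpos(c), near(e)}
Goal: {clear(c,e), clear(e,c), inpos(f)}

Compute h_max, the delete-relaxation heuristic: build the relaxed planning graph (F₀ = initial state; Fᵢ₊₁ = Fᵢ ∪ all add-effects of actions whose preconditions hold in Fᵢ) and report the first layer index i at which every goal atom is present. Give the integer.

F0 = init (6 atoms)
F1 = F0 ∪ {above(c), at(c), clear(c,e), clear(e,e), clear(f,e), clear(f,f), inpos(e), inpos(f), near(c), near(f)}  (16 atoms)
F2 = F1 ∪ {above(e), above(f), at(e), clear(c,f), clear(e,c)}  (21 atoms)
goal ⊆ F2  ⇒  h_max = 2

2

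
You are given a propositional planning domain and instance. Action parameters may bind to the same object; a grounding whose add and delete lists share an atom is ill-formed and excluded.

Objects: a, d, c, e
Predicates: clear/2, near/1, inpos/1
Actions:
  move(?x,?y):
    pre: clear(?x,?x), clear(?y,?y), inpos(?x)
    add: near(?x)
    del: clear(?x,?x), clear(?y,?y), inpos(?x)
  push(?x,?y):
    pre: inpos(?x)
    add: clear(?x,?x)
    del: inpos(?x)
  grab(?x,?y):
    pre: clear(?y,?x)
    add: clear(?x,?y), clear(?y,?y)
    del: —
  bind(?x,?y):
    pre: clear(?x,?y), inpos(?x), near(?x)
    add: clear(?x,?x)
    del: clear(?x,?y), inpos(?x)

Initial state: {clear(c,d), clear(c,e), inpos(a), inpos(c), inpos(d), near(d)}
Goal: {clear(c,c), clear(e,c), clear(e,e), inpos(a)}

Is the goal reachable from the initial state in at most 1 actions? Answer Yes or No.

No

1. grab(e,c)  →  {clear(c,c), clear(c,d), clear(c,e), clear(e,c), inpos(a), inpos(c), inpos(d), near(d)}
2. grab(c,e)  →  {clear(c,c), clear(c,d), clear(c,e), clear(e,c), clear(e,e), inpos(a), inpos(c), inpos(d), near(d)}
optimal plan length = 2; 2 > 1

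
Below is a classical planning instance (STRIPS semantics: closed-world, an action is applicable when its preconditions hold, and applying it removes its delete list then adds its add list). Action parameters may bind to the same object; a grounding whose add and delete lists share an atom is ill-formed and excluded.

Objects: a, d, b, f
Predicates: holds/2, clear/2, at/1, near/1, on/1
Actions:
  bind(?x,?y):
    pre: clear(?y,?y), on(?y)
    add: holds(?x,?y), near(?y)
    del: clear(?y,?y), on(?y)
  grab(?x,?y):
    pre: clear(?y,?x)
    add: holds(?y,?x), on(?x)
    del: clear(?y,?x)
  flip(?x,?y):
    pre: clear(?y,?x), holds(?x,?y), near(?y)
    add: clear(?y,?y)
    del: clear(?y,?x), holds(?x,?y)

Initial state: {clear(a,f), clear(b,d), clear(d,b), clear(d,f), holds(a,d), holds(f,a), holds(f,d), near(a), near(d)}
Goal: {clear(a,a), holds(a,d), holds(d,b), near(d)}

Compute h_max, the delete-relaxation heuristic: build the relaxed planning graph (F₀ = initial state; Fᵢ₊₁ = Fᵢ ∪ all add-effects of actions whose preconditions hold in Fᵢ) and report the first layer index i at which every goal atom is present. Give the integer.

F0 = init (9 atoms)
F1 = F0 ∪ {clear(a,a), clear(d,d), holds(a,f), holds(b,d), holds(d,b), holds(d,f), on(b), on(d), on(f)}  (18 atoms)
goal ⊆ F1  ⇒  h_max = 1

1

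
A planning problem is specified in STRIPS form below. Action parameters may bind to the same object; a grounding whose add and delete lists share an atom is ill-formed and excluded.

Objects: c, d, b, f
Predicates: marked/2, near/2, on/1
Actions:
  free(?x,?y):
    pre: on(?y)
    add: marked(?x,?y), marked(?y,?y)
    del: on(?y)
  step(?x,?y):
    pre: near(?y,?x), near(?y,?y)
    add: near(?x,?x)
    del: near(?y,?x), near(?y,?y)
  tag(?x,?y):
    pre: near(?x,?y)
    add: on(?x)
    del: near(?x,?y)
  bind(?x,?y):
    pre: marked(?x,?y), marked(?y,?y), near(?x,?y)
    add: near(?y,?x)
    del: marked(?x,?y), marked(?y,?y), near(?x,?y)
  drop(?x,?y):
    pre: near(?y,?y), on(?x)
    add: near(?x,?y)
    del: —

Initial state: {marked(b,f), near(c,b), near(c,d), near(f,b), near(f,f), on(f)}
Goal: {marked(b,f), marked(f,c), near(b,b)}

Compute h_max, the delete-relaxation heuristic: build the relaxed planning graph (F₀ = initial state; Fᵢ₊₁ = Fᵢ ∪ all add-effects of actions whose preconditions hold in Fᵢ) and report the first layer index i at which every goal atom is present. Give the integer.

2

F0 = init (6 atoms)
F1 = F0 ∪ {marked(c,f), marked(d,f), marked(f,f), near(b,b), on(c)}  (11 atoms)
F2 = F1 ∪ {marked(b,c), marked(c,c), marked(d,c), marked(f,c), near(c,f), on(b)}  (17 atoms)
goal ⊆ F2  ⇒  h_max = 2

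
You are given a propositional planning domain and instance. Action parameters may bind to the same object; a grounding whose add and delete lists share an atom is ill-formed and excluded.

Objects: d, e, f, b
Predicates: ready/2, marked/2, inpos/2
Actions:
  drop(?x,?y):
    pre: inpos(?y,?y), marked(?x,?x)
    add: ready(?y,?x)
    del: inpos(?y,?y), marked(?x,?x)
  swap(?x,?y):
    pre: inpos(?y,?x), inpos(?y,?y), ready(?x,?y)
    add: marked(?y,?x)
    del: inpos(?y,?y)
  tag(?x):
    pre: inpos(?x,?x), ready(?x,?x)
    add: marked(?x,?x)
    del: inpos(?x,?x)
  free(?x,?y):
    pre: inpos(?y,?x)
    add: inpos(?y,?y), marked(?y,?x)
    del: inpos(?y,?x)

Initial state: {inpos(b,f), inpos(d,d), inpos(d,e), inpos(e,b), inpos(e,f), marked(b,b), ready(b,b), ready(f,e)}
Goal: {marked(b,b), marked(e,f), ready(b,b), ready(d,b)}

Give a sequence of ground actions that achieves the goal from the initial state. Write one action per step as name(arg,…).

drop(b,d); free(f,e); free(f,b); swap(b,b)

1. drop(b,d)  →  {inpos(b,f), inpos(d,e), inpos(e,b), inpos(e,f), ready(b,b), ready(d,b), ready(f,e)}
2. free(f,e)  →  {inpos(b,f), inpos(d,e), inpos(e,b), inpos(e,e), marked(e,f), ready(b,b), ready(d,b), ready(f,e)}
3. free(f,b)  →  {inpos(b,b), inpos(d,e), inpos(e,b), inpos(e,e), marked(b,f), marked(e,f), ready(b,b), ready(d,b), ready(f,e)}
4. swap(b,b)  →  {inpos(d,e), inpos(e,b), inpos(e,e), marked(b,b), marked(b,f), marked(e,f), ready(b,b), ready(d,b), ready(f,e)}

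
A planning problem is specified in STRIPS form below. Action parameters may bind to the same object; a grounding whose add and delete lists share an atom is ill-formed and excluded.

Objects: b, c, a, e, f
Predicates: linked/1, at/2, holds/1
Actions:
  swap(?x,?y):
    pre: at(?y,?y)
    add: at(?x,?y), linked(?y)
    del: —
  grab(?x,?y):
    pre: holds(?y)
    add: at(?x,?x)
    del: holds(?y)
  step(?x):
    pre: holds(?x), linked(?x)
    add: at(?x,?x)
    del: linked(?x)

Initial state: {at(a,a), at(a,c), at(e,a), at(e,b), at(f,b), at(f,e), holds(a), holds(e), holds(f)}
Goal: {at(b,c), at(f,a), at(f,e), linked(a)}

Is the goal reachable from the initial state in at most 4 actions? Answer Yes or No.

1. swap(f,a)  →  {at(a,a), at(a,c), at(e,a), at(e,b), at(f,a), at(f,b), at(f,e), holds(a), holds(e), holds(f), linked(a)}
2. grab(c,a)  →  {at(a,a), at(a,c), at(c,c), at(e,a), at(e,b), at(f,a), at(f,b), at(f,e), holds(e), holds(f), linked(a)}
3. swap(b,c)  →  {at(a,a), at(a,c), at(b,c), at(c,c), at(e,a), at(e,b), at(f,a), at(f,b), at(f,e), holds(e), holds(f), linked(a), linked(c)}
optimal plan length = 3; 3 ≤ 4

Yes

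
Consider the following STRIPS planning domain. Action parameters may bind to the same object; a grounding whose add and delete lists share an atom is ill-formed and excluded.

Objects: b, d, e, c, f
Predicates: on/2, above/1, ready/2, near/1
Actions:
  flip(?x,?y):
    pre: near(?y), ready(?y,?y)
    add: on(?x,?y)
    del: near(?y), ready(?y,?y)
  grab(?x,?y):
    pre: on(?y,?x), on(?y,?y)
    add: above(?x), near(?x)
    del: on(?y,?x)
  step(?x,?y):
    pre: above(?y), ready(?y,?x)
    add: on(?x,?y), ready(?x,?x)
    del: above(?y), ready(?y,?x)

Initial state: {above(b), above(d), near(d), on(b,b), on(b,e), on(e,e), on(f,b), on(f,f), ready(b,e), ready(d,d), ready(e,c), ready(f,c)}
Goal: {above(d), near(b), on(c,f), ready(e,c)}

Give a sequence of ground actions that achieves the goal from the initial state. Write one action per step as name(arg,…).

1. grab(b,b)  →  {above(b), above(d), near(b), near(d), on(b,e), on(e,e), on(f,b), on(f,f), ready(b,e), ready(d,d), ready(e,c), ready(f,c)}
2. grab(f,f)  →  {above(b), above(d), above(f), near(b), near(d), near(f), on(b,e), on(e,e), on(f,b), ready(b,e), ready(d,d), ready(e,c), ready(f,c)}
3. step(c,f)  →  {above(b), above(d), near(b), near(d), near(f), on(b,e), on(c,f), on(e,e), on(f,b), ready(b,e), ready(c,c), ready(d,d), ready(e,c)}

grab(b,b); grab(f,f); step(c,f)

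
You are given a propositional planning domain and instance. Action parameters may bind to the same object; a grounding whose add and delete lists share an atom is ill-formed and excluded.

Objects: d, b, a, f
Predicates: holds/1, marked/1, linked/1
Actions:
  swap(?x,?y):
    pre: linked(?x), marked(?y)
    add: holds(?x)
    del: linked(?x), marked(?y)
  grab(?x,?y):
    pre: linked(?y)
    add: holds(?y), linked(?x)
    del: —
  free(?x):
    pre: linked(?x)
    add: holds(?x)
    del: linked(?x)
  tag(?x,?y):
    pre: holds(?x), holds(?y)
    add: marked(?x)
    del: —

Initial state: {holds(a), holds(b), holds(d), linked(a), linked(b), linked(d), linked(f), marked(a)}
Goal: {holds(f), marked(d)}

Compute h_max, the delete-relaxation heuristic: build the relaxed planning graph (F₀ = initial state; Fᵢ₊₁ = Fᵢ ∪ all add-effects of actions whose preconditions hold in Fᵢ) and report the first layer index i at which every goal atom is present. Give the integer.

1

F0 = init (8 atoms)
F1 = F0 ∪ {holds(f), marked(b), marked(d)}  (11 atoms)
goal ⊆ F1  ⇒  h_max = 1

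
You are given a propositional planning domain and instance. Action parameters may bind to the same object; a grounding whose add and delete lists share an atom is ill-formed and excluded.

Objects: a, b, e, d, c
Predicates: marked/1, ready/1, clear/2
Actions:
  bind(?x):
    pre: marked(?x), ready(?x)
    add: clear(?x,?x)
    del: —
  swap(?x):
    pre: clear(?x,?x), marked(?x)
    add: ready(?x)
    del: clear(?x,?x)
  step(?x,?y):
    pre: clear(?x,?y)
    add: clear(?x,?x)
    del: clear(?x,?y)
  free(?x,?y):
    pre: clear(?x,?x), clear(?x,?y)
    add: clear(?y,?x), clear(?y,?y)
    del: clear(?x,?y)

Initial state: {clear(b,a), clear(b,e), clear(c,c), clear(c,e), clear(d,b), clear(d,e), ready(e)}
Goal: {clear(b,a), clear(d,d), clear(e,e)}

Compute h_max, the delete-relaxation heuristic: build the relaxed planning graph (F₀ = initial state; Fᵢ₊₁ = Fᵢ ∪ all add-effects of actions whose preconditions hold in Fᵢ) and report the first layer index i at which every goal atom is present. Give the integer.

F0 = init (7 atoms)
F1 = F0 ∪ {clear(b,b), clear(d,d), clear(e,c), clear(e,e)}  (11 atoms)
goal ⊆ F1  ⇒  h_max = 1

1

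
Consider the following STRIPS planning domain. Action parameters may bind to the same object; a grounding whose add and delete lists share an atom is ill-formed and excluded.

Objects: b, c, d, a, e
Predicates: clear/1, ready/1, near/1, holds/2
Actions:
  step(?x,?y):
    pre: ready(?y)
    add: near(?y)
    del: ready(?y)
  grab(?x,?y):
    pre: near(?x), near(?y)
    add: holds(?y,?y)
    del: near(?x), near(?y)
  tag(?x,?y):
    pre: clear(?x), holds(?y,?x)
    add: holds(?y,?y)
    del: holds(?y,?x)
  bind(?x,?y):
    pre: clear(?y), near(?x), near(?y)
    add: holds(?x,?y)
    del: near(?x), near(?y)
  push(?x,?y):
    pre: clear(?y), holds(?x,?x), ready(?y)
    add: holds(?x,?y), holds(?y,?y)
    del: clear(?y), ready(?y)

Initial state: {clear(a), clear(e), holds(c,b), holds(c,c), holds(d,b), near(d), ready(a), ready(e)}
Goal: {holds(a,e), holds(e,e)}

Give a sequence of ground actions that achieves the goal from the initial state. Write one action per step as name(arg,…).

1. push(c,a)  →  {clear(e), holds(a,a), holds(c,a), holds(c,b), holds(c,c), holds(d,b), near(d), ready(e)}
2. push(a,e)  →  {holds(a,a), holds(a,e), holds(c,a), holds(c,b), holds(c,c), holds(d,b), holds(e,e), near(d)}

push(c,a); push(a,e)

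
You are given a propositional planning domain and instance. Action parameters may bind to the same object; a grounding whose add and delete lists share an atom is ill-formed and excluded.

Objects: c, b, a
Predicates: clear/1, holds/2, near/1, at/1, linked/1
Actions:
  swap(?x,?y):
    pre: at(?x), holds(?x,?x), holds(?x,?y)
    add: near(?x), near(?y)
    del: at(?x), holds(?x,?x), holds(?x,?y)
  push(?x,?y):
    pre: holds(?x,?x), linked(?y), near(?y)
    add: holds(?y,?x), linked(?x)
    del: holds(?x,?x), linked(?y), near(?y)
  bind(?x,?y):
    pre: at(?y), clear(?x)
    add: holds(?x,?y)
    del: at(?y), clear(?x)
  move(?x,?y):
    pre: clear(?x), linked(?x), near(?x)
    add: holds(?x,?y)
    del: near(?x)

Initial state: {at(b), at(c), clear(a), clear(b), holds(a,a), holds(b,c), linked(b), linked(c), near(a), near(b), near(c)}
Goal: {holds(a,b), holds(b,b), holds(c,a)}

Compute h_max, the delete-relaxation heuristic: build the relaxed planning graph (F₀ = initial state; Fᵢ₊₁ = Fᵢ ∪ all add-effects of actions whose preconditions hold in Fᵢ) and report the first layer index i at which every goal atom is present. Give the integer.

F0 = init (11 atoms)
F1 = F0 ∪ {holds(a,b), holds(a,c), holds(b,a), holds(b,b), holds(c,a), linked(a)}  (17 atoms)
goal ⊆ F1  ⇒  h_max = 1

1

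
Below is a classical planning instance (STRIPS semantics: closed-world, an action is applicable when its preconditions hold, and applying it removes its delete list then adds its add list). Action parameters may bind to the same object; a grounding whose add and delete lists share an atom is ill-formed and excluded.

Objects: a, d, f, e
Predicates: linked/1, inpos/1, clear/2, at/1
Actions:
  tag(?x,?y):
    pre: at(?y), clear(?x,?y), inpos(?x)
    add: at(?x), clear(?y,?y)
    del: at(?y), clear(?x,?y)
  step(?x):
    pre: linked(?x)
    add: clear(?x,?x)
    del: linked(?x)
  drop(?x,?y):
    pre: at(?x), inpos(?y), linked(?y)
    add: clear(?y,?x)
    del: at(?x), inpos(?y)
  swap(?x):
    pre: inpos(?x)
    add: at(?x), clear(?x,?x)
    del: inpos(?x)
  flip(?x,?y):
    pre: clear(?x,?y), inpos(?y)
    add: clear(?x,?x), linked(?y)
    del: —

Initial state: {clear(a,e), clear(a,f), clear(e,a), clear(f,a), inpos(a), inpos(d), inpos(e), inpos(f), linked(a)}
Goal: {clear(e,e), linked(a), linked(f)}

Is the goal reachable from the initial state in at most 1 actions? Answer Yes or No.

No

1. swap(e)  →  {at(e), clear(a,e), clear(a,f), clear(e,a), clear(e,e), clear(f,a), inpos(a), inpos(d), inpos(f), linked(a)}
2. flip(a,f)  →  {at(e), clear(a,a), clear(a,e), clear(a,f), clear(e,a), clear(e,e), clear(f,a), inpos(a), inpos(d), inpos(f), linked(a), linked(f)}
optimal plan length = 2; 2 > 1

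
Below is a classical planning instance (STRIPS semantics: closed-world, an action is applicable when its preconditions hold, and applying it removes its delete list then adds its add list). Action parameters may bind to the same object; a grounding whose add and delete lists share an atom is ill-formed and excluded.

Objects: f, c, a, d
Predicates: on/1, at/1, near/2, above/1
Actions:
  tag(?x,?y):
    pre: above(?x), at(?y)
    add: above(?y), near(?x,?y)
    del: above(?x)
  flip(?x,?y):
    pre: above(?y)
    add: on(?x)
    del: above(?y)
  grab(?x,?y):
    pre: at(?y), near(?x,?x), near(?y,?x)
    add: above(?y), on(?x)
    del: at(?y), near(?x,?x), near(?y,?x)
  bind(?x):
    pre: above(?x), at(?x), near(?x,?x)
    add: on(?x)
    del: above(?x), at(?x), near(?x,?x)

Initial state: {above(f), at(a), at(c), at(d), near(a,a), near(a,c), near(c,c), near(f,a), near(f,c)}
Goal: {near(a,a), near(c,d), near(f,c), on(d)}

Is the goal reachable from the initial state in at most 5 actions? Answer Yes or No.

Yes

1. tag(f,c)  →  {above(c), at(a), at(c), at(d), near(a,a), near(a,c), near(c,c), near(f,a), near(f,c)}
2. tag(c,d)  →  {above(d), at(a), at(c), at(d), near(a,a), near(a,c), near(c,c), near(c,d), near(f,a), near(f,c)}
3. flip(d,d)  →  {at(a), at(c), at(d), near(a,a), near(a,c), near(c,c), near(c,d), near(f,a), near(f,c), on(d)}
optimal plan length = 3; 3 ≤ 5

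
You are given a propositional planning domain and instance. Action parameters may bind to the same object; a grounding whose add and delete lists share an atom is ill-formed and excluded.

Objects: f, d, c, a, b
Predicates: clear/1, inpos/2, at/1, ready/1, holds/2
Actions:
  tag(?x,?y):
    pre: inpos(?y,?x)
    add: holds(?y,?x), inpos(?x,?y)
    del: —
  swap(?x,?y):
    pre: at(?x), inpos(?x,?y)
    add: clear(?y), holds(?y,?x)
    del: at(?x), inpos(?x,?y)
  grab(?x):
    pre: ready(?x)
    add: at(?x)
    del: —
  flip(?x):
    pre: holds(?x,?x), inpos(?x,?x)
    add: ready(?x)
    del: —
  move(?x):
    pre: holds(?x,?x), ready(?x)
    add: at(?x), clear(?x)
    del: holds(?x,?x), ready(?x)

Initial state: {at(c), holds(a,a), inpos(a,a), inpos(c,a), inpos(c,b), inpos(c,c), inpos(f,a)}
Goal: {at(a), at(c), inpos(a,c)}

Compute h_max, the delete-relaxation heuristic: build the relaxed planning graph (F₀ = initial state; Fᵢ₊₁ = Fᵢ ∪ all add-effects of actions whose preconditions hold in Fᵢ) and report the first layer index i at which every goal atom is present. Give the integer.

2

F0 = init (7 atoms)
F1 = F0 ∪ {clear(a), clear(b), clear(c), holds(a,c), holds(b,c), holds(c,a), holds(c,b), holds(c,c), holds(f,a), inpos(a,c), inpos(a,f), inpos(b,c), ready(a)}  (20 atoms)
F2 = F1 ∪ {at(a), holds(a,f), ready(c)}  (23 atoms)
goal ⊆ F2  ⇒  h_max = 2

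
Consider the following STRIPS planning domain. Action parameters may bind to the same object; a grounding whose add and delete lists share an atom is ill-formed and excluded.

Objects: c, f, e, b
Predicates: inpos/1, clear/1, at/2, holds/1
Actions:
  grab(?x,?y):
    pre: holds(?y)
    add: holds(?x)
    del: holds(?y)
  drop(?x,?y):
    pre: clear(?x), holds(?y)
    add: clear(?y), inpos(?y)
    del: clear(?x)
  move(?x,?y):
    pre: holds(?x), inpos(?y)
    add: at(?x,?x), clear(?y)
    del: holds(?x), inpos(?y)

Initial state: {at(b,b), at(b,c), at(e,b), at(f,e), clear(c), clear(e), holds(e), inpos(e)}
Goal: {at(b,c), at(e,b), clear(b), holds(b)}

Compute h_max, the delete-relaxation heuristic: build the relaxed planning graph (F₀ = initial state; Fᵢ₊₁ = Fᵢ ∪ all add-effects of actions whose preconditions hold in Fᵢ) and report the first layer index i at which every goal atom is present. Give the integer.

2

F0 = init (8 atoms)
F1 = F0 ∪ {at(e,e), holds(b), holds(c), holds(f)}  (12 atoms)
F2 = F1 ∪ {at(c,c), at(f,f), clear(b), clear(f), inpos(b), inpos(c), inpos(f)}  (19 atoms)
goal ⊆ F2  ⇒  h_max = 2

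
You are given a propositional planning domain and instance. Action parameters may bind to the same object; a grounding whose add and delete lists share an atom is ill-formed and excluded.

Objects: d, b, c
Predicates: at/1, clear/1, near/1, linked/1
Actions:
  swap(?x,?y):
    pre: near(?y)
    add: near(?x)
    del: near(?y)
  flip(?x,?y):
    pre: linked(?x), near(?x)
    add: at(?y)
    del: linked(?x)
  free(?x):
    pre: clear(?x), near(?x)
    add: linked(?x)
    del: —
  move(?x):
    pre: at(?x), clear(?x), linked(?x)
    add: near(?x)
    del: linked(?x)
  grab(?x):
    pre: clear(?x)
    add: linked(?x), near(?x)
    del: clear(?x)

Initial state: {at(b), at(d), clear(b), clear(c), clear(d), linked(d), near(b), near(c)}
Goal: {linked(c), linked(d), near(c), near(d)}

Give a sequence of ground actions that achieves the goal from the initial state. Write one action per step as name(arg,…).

swap(d,b); free(c)

1. swap(d,b)  →  {at(b), at(d), clear(b), clear(c), clear(d), linked(d), near(c), near(d)}
2. free(c)  →  {at(b), at(d), clear(b), clear(c), clear(d), linked(c), linked(d), near(c), near(d)}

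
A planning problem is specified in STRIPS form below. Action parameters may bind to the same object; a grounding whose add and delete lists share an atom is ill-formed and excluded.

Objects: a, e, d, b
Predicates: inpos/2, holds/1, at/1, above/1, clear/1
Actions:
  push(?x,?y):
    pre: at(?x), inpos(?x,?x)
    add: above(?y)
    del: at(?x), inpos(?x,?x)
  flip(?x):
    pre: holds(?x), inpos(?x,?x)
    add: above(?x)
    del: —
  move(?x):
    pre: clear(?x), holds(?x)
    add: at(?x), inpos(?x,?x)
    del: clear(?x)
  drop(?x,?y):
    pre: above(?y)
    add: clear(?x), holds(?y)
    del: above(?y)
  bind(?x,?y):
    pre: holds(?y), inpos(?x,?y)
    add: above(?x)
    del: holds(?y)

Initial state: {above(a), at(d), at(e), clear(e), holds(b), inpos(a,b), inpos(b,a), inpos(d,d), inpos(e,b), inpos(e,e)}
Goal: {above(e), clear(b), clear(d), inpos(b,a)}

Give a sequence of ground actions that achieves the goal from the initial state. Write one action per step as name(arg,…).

push(e,e); push(d,d); drop(d,a); drop(b,d)

1. push(e,e)  →  {above(a), above(e), at(d), clear(e), holds(b), inpos(a,b), inpos(b,a), inpos(d,d), inpos(e,b)}
2. push(d,d)  →  {above(a), above(d), above(e), clear(e), holds(b), inpos(a,b), inpos(b,a), inpos(e,b)}
3. drop(d,a)  →  {above(d), above(e), clear(d), clear(e), holds(a), holds(b), inpos(a,b), inpos(b,a), inpos(e,b)}
4. drop(b,d)  →  {above(e), clear(b), clear(d), clear(e), holds(a), holds(b), holds(d), inpos(a,b), inpos(b,a), inpos(e,b)}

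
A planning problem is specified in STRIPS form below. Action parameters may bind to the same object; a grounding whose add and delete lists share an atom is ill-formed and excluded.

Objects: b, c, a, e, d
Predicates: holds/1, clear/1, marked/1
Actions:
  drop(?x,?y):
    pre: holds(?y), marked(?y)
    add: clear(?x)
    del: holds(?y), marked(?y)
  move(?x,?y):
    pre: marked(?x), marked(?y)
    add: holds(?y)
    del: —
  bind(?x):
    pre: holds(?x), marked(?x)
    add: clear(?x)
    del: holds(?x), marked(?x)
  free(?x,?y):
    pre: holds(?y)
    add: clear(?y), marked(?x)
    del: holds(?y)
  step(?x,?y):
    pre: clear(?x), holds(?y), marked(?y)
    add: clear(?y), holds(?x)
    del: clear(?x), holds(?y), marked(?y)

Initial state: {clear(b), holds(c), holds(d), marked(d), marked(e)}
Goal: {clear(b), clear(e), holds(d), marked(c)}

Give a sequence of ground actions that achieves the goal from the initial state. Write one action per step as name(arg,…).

1. move(e,e)  →  {clear(b), holds(c), holds(d), holds(e), marked(d), marked(e)}
2. free(c,e)  →  {clear(b), clear(e), holds(c), holds(d), marked(c), marked(d), marked(e)}

move(e,e); free(c,e)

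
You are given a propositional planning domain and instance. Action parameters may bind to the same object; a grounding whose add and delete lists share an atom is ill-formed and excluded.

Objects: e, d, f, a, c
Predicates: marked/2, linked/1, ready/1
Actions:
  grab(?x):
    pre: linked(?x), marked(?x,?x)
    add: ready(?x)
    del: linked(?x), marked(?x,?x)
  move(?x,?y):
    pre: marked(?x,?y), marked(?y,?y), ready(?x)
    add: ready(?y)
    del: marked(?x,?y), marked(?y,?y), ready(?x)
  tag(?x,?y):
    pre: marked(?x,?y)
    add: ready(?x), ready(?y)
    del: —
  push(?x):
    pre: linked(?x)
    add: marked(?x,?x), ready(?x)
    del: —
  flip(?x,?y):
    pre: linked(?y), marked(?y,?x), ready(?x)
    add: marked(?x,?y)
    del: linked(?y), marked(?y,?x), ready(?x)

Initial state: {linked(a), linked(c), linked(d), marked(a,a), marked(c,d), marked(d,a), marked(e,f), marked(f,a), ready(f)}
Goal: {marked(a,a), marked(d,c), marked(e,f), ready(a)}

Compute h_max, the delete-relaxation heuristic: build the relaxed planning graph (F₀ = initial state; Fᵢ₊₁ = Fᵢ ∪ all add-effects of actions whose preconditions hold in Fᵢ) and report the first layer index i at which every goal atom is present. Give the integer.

F0 = init (9 atoms)
F1 = F0 ∪ {marked(c,c), marked(d,d), ready(a), ready(c), ready(d), ready(e)}  (15 atoms)
F2 = F1 ∪ {marked(a,d), marked(d,c)}  (17 atoms)
goal ⊆ F2  ⇒  h_max = 2

2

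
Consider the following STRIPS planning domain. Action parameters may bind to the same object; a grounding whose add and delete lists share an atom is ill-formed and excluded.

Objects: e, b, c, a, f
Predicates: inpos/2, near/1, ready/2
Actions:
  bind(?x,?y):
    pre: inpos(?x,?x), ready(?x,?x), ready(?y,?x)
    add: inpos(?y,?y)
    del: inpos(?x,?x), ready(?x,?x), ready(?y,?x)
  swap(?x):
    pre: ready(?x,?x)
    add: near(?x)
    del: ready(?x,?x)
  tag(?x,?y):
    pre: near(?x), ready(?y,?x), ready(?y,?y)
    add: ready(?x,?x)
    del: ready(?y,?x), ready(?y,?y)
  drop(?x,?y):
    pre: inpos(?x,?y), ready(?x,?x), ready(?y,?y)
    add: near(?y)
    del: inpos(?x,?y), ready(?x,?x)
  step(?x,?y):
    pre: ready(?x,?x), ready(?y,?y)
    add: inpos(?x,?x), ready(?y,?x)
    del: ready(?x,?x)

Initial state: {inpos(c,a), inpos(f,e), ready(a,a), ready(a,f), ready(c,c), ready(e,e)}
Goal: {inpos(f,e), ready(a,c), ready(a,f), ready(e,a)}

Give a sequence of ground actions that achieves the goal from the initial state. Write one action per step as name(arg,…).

step(c,a); step(a,e)

1. step(c,a)  →  {inpos(c,a), inpos(c,c), inpos(f,e), ready(a,a), ready(a,c), ready(a,f), ready(e,e)}
2. step(a,e)  →  {inpos(a,a), inpos(c,a), inpos(c,c), inpos(f,e), ready(a,c), ready(a,f), ready(e,a), ready(e,e)}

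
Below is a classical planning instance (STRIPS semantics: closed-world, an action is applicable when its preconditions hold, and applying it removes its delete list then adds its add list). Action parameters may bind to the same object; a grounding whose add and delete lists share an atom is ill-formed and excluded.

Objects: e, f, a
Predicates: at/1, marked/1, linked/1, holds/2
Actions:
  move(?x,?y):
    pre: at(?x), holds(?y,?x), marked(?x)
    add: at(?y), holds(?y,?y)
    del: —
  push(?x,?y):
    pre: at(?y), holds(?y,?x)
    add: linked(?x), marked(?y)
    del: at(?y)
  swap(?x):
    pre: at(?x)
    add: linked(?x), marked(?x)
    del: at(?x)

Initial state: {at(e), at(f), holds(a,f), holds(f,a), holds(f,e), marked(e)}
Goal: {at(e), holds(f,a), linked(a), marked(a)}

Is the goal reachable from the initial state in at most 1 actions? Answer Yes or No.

1. push(e,f)  →  {at(e), holds(a,f), holds(f,a), holds(f,e), linked(e), marked(e), marked(f)}
2. move(e,f)  →  {at(e), at(f), holds(a,f), holds(f,a), holds(f,e), holds(f,f), linked(e), marked(e), marked(f)}
3. move(f,a)  →  {at(a), at(e), at(f), holds(a,a), holds(a,f), holds(f,a), holds(f,e), holds(f,f), linked(e), marked(e), marked(f)}
4. push(a,a)  →  {at(e), at(f), holds(a,a), holds(a,f), holds(f,a), holds(f,e), holds(f,f), linked(a), linked(e), marked(a), marked(e), marked(f)}
optimal plan length = 4; 4 > 1

No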